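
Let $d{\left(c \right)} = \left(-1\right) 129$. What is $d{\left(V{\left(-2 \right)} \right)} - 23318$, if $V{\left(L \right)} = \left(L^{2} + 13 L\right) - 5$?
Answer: $-23447$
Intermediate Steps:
$V{\left(L \right)} = -5 + L^{2} + 13 L$
$d{\left(c \right)} = -129$
$d{\left(V{\left(-2 \right)} \right)} - 23318 = -129 - 23318 = -23447$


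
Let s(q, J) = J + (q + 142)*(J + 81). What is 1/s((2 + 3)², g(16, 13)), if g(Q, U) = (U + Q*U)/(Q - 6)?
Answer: 5/86199 ≈ 5.8005e-5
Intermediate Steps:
g(Q, U) = (U + Q*U)/(-6 + Q)
s(q, J) = J + (81 + J)*(142 + q) (s(q, J) = J + (142 + q)*(81 + J) = J + (81 + J)*(142 + q))
1/s((2 + 3)², g(16, 13)) = 1/(11502 + 81*(2 + 3)² + 143*(13*(1 + 16)/(-6 + 16)) + (13*(1 + 16)/(-6 + 16))*(2 + 3)²) = 1/(11502 + 81*5² + 143*(13*17/10) + (13*17/10)*5²) = 1/(11502 + 81*25 + 143*(13*(⅒)*17) + (13*(⅒)*17)*25) = 1/(11502 + 2025 + 143*(221/10) + (221/10)*25) = 1/(11502 + 2025 + 31603/10 + 1105/2) = 1/(86199/5) = 5/86199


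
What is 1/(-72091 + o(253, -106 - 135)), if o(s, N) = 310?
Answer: -1/71781 ≈ -1.3931e-5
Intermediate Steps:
1/(-72091 + o(253, -106 - 135)) = 1/(-72091 + 310) = 1/(-71781) = -1/71781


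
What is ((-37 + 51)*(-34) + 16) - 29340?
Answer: -29800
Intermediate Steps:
((-37 + 51)*(-34) + 16) - 29340 = (14*(-34) + 16) - 29340 = (-476 + 16) - 29340 = -460 - 29340 = -29800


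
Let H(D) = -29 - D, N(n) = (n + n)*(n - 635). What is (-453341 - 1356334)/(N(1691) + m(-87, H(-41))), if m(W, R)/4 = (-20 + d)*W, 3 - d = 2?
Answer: -201075/397556 ≈ -0.50578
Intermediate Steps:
d = 1 (d = 3 - 1*2 = 3 - 2 = 1)
N(n) = 2*n*(-635 + n) (N(n) = (2*n)*(-635 + n) = 2*n*(-635 + n))
m(W, R) = -76*W (m(W, R) = 4*((-20 + 1)*W) = 4*(-19*W) = -76*W)
(-453341 - 1356334)/(N(1691) + m(-87, H(-41))) = (-453341 - 1356334)/(2*1691*(-635 + 1691) - 76*(-87)) = -1809675/(2*1691*1056 + 6612) = -1809675/(3571392 + 6612) = -1809675/3578004 = -1809675*1/3578004 = -201075/397556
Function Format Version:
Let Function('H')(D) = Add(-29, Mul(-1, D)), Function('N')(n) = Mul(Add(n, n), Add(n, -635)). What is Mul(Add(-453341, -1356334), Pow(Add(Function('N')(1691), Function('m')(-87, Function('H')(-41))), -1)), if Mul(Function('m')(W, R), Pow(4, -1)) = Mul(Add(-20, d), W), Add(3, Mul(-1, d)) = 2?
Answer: Rational(-201075, 397556) ≈ -0.50578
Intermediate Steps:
d = 1 (d = Add(3, Mul(-1, 2)) = Add(3, -2) = 1)
Function('N')(n) = Mul(2, n, Add(-635, n)) (Function('N')(n) = Mul(Mul(2, n), Add(-635, n)) = Mul(2, n, Add(-635, n)))
Function('m')(W, R) = Mul(-76, W) (Function('m')(W, R) = Mul(4, Mul(Add(-20, 1), W)) = Mul(4, Mul(-19, W)) = Mul(-76, W))
Mul(Add(-453341, -1356334), Pow(Add(Function('N')(1691), Function('m')(-87, Function('H')(-41))), -1)) = Mul(Add(-453341, -1356334), Pow(Add(Mul(2, 1691, Add(-635, 1691)), Mul(-76, -87)), -1)) = Mul(-1809675, Pow(Add(Mul(2, 1691, 1056), 6612), -1)) = Mul(-1809675, Pow(Add(3571392, 6612), -1)) = Mul(-1809675, Pow(3578004, -1)) = Mul(-1809675, Rational(1, 3578004)) = Rational(-201075, 397556)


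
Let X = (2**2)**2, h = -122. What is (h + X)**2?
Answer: 11236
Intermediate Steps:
X = 16 (X = 4**2 = 16)
(h + X)**2 = (-122 + 16)**2 = (-106)**2 = 11236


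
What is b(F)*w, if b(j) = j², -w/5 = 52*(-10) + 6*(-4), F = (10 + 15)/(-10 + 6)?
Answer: 106250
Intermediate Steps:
F = -25/4 (F = 25/(-4) = 25*(-¼) = -25/4 ≈ -6.2500)
w = 2720 (w = -5*(52*(-10) + 6*(-4)) = -5*(-520 - 24) = -5*(-544) = 2720)
b(F)*w = (-25/4)²*2720 = (625/16)*2720 = 106250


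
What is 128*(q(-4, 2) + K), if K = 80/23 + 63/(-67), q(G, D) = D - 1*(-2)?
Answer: 1289600/1541 ≈ 836.86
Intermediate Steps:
q(G, D) = 2 + D (q(G, D) = D + 2 = 2 + D)
K = 3911/1541 (K = 80*(1/23) + 63*(-1/67) = 80/23 - 63/67 = 3911/1541 ≈ 2.5380)
128*(q(-4, 2) + K) = 128*((2 + 2) + 3911/1541) = 128*(4 + 3911/1541) = 128*(10075/1541) = 1289600/1541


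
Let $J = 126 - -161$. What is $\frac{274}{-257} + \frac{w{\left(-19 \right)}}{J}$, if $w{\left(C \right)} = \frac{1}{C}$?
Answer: $- \frac{1494379}{1401421} \approx -1.0663$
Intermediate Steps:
$J = 287$ ($J = 126 + 161 = 287$)
$\frac{274}{-257} + \frac{w{\left(-19 \right)}}{J} = \frac{274}{-257} + \frac{1}{\left(-19\right) 287} = 274 \left(- \frac{1}{257}\right) - \frac{1}{5453} = - \frac{274}{257} - \frac{1}{5453} = - \frac{1494379}{1401421}$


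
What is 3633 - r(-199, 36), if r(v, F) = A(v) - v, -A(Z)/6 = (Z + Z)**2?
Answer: 953858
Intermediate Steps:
A(Z) = -24*Z**2 (A(Z) = -6*(Z + Z)**2 = -6*4*Z**2 = -24*Z**2)
r(v, F) = -v - 24*v**2 (r(v, F) = -24*v**2 - v = -v - 24*v**2)
3633 - r(-199, 36) = 3633 - (-199)*(-1 - 24*(-199)) = 3633 - (-199)*(-1 + 4776) = 3633 - (-199)*4775 = 3633 - 1*(-950225) = 3633 + 950225 = 953858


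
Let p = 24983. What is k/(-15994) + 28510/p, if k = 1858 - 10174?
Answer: 30170344/18162641 ≈ 1.6611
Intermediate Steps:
k = -8316
k/(-15994) + 28510/p = -8316/(-15994) + 28510/24983 = -8316*(-1/15994) + 28510*(1/24983) = 378/727 + 28510/24983 = 30170344/18162641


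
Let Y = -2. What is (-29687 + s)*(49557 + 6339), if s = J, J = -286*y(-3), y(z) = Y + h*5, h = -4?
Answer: -1307686920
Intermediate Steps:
y(z) = -22 (y(z) = -2 - 4*5 = -2 - 20 = -22)
J = 6292 (J = -286*(-22) = 6292)
s = 6292
(-29687 + s)*(49557 + 6339) = (-29687 + 6292)*(49557 + 6339) = -23395*55896 = -1307686920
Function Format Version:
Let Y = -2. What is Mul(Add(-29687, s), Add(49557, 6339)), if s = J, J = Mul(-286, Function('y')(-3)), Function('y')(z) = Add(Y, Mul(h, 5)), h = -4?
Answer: -1307686920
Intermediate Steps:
Function('y')(z) = -22 (Function('y')(z) = Add(-2, Mul(-4, 5)) = Add(-2, -20) = -22)
J = 6292 (J = Mul(-286, -22) = 6292)
s = 6292
Mul(Add(-29687, s), Add(49557, 6339)) = Mul(Add(-29687, 6292), Add(49557, 6339)) = Mul(-23395, 55896) = -1307686920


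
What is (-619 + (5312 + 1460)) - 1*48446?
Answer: -42293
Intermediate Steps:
(-619 + (5312 + 1460)) - 1*48446 = (-619 + 6772) - 48446 = 6153 - 48446 = -42293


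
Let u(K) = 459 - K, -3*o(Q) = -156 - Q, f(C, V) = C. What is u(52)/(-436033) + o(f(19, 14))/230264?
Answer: -204846569/301208108136 ≈ -0.00068008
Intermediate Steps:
o(Q) = 52 + Q/3 (o(Q) = -(-156 - Q)/3 = 52 + Q/3)
u(52)/(-436033) + o(f(19, 14))/230264 = (459 - 1*52)/(-436033) + (52 + (⅓)*19)/230264 = (459 - 52)*(-1/436033) + (52 + 19/3)*(1/230264) = 407*(-1/436033) + (175/3)*(1/230264) = -407/436033 + 175/690792 = -204846569/301208108136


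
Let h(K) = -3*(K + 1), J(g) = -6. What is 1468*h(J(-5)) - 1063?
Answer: 20957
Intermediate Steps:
h(K) = -3 - 3*K (h(K) = -3*(1 + K) = -3 - 3*K)
1468*h(J(-5)) - 1063 = 1468*(-3 - 3*(-6)) - 1063 = 1468*(-3 + 18) - 1063 = 1468*15 - 1063 = 22020 - 1063 = 20957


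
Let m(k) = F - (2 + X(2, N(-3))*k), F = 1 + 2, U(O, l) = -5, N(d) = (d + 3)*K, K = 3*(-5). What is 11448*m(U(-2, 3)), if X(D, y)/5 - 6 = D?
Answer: 2301048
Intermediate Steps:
K = -15
N(d) = -45 - 15*d (N(d) = (d + 3)*(-15) = (3 + d)*(-15) = -45 - 15*d)
X(D, y) = 30 + 5*D
F = 3
m(k) = 1 - 40*k (m(k) = 3 - (2 + (30 + 5*2)*k) = 3 - (2 + (30 + 10)*k) = 3 - (2 + 40*k) = 3 + (-2 - 40*k) = 1 - 40*k)
11448*m(U(-2, 3)) = 11448*(1 - 40*(-5)) = 11448*(1 + 200) = 11448*201 = 2301048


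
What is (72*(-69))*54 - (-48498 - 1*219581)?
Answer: -193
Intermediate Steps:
(72*(-69))*54 - (-48498 - 1*219581) = -4968*54 - (-48498 - 219581) = -268272 - 1*(-268079) = -268272 + 268079 = -193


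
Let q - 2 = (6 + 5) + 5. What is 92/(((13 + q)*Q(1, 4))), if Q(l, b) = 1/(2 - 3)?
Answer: -92/31 ≈ -2.9677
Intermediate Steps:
q = 18 (q = 2 + ((6 + 5) + 5) = 2 + (11 + 5) = 2 + 16 = 18)
Q(l, b) = -1 (Q(l, b) = 1/(-1) = -1)
92/(((13 + q)*Q(1, 4))) = 92/(((13 + 18)*(-1))) = 92/((31*(-1))) = 92/(-31) = 92*(-1/31) = -92/31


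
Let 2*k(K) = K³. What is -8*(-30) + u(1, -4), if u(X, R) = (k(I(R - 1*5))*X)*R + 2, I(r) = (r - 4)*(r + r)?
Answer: -25625566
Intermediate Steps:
I(r) = 2*r*(-4 + r) (I(r) = (-4 + r)*(2*r) = 2*r*(-4 + r))
k(K) = K³/2
u(X, R) = 2 + 4*R*X*(-9 + R)³*(-5 + R)³ (u(X, R) = (((2*(R - 1*5)*(-4 + (R - 1*5)))³/2)*X)*R + 2 = (((2*(R - 5)*(-4 + (R - 5)))³/2)*X)*R + 2 = (((2*(-5 + R)*(-4 + (-5 + R)))³/2)*X)*R + 2 = (((2*(-5 + R)*(-9 + R))³/2)*X)*R + 2 = (((2*(-9 + R)*(-5 + R))³/2)*X)*R + 2 = (((8*(-9 + R)³*(-5 + R)³)/2)*X)*R + 2 = ((4*(-9 + R)³*(-5 + R)³)*X)*R + 2 = (4*X*(-9 + R)³*(-5 + R)³)*R + 2 = 4*R*X*(-9 + R)³*(-5 + R)³ + 2 = 2 + 4*R*X*(-9 + R)³*(-5 + R)³)
-8*(-30) + u(1, -4) = -8*(-30) + (2 + 4*(-4)*1*(-9 - 4)³*(-5 - 4)³) = 240 + (2 + 4*(-4)*1*(-13)³*(-9)³) = 240 + (2 + 4*(-4)*1*(-2197)*(-729)) = 240 + (2 - 25625808) = 240 - 25625806 = -25625566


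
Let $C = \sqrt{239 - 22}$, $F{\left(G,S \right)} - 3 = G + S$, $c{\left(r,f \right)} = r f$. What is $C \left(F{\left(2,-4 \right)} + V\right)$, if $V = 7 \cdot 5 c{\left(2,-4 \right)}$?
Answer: $- 279 \sqrt{217} \approx -4109.9$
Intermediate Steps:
$c{\left(r,f \right)} = f r$
$F{\left(G,S \right)} = 3 + G + S$ ($F{\left(G,S \right)} = 3 + \left(G + S\right) = 3 + G + S$)
$V = -280$ ($V = 7 \cdot 5 \left(\left(-4\right) 2\right) = 35 \left(-8\right) = -280$)
$C = \sqrt{217} \approx 14.731$
$C \left(F{\left(2,-4 \right)} + V\right) = \sqrt{217} \left(\left(3 + 2 - 4\right) - 280\right) = \sqrt{217} \left(1 - 280\right) = \sqrt{217} \left(-279\right) = - 279 \sqrt{217}$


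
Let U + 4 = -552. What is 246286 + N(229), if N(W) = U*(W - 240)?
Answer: 252402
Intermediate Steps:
U = -556 (U = -4 - 552 = -556)
N(W) = 133440 - 556*W (N(W) = -556*(W - 240) = -556*(-240 + W) = 133440 - 556*W)
246286 + N(229) = 246286 + (133440 - 556*229) = 246286 + (133440 - 127324) = 246286 + 6116 = 252402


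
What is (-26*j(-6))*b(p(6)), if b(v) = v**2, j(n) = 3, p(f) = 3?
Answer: -702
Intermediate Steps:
(-26*j(-6))*b(p(6)) = -26*3*3**2 = -78*9 = -702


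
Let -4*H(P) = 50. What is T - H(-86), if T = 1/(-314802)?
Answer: 1967512/157401 ≈ 12.500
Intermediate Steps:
T = -1/314802 ≈ -3.1766e-6
H(P) = -25/2 (H(P) = -¼*50 = -25/2)
T - H(-86) = -1/314802 - 1*(-25/2) = -1/314802 + 25/2 = 1967512/157401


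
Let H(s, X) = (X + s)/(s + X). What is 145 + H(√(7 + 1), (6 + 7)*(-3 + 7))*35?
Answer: 180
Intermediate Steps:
H(s, X) = 1 (H(s, X) = (X + s)/(X + s) = 1)
145 + H(√(7 + 1), (6 + 7)*(-3 + 7))*35 = 145 + 1*35 = 145 + 35 = 180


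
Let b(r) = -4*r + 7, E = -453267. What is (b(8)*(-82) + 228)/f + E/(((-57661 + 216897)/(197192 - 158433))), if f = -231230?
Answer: -290163544213057/2630010020 ≈ -1.1033e+5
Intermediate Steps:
b(r) = 7 - 4*r
(b(8)*(-82) + 228)/f + E/(((-57661 + 216897)/(197192 - 158433))) = ((7 - 4*8)*(-82) + 228)/(-231230) - 453267*(197192 - 158433)/(-57661 + 216897) = ((7 - 32)*(-82) + 228)*(-1/231230) - 453267/(159236/38759) = (-25*(-82) + 228)*(-1/231230) - 453267/(159236*(1/38759)) = (2050 + 228)*(-1/231230) - 453267/22748/5537 = 2278*(-1/231230) - 453267*5537/22748 = -1139/115615 - 2509739379/22748 = -290163544213057/2630010020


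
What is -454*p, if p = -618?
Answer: 280572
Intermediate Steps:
-454*p = -454*(-618) = 280572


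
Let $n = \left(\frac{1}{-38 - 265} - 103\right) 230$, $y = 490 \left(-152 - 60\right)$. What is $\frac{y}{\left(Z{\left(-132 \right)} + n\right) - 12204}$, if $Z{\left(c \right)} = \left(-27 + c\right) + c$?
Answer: $\frac{6295128}{2192857} \approx 2.8707$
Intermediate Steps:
$y = -103880$ ($y = 490 \left(-212\right) = -103880$)
$Z{\left(c \right)} = -27 + 2 c$
$n = - \frac{7178300}{303}$ ($n = \left(\frac{1}{-303} - 103\right) 230 = \left(- \frac{1}{303} - 103\right) 230 = \left(- \frac{31210}{303}\right) 230 = - \frac{7178300}{303} \approx -23691.0$)
$\frac{y}{\left(Z{\left(-132 \right)} + n\right) - 12204} = - \frac{103880}{\left(\left(-27 + 2 \left(-132\right)\right) - \frac{7178300}{303}\right) - 12204} = - \frac{103880}{\left(\left(-27 - 264\right) - \frac{7178300}{303}\right) - 12204} = - \frac{103880}{\left(-291 - \frac{7178300}{303}\right) - 12204} = - \frac{103880}{- \frac{7266473}{303} - 12204} = - \frac{103880}{- \frac{10964285}{303}} = \left(-103880\right) \left(- \frac{303}{10964285}\right) = \frac{6295128}{2192857}$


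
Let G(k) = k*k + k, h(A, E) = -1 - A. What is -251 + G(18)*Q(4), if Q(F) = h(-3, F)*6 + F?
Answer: 5221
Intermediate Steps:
G(k) = k + k² (G(k) = k² + k = k + k²)
Q(F) = 12 + F (Q(F) = (-1 - 1*(-3))*6 + F = (-1 + 3)*6 + F = 2*6 + F = 12 + F)
-251 + G(18)*Q(4) = -251 + (18*(1 + 18))*(12 + 4) = -251 + (18*19)*16 = -251 + 342*16 = -251 + 5472 = 5221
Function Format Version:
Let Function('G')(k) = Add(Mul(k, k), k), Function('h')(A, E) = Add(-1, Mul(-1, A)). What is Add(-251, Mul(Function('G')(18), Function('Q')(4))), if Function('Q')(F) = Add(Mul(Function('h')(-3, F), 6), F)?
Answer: 5221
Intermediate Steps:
Function('G')(k) = Add(k, Pow(k, 2)) (Function('G')(k) = Add(Pow(k, 2), k) = Add(k, Pow(k, 2)))
Function('Q')(F) = Add(12, F) (Function('Q')(F) = Add(Mul(Add(-1, Mul(-1, -3)), 6), F) = Add(Mul(Add(-1, 3), 6), F) = Add(Mul(2, 6), F) = Add(12, F))
Add(-251, Mul(Function('G')(18), Function('Q')(4))) = Add(-251, Mul(Mul(18, Add(1, 18)), Add(12, 4))) = Add(-251, Mul(Mul(18, 19), 16)) = Add(-251, Mul(342, 16)) = Add(-251, 5472) = 5221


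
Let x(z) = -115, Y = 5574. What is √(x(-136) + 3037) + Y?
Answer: 5574 + √2922 ≈ 5628.1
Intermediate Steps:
√(x(-136) + 3037) + Y = √(-115 + 3037) + 5574 = √2922 + 5574 = 5574 + √2922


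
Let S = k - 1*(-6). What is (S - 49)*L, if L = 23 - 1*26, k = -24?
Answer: 201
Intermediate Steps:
L = -3 (L = 23 - 26 = -3)
S = -18 (S = -24 - 1*(-6) = -24 + 6 = -18)
(S - 49)*L = (-18 - 49)*(-3) = -67*(-3) = 201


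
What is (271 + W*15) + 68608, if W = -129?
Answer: 66944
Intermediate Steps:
(271 + W*15) + 68608 = (271 - 129*15) + 68608 = (271 - 1935) + 68608 = -1664 + 68608 = 66944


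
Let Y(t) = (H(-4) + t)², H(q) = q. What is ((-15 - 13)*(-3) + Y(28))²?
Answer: 435600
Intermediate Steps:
Y(t) = (-4 + t)²
((-15 - 13)*(-3) + Y(28))² = ((-15 - 13)*(-3) + (-4 + 28)²)² = (-28*(-3) + 24²)² = (84 + 576)² = 660² = 435600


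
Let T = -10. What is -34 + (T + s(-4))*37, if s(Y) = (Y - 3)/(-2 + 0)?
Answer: -549/2 ≈ -274.50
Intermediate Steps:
s(Y) = 3/2 - Y/2 (s(Y) = (-3 + Y)/(-2) = (-3 + Y)*(-½) = 3/2 - Y/2)
-34 + (T + s(-4))*37 = -34 + (-10 + (3/2 - ½*(-4)))*37 = -34 + (-10 + (3/2 + 2))*37 = -34 + (-10 + 7/2)*37 = -34 - 13/2*37 = -34 - 481/2 = -549/2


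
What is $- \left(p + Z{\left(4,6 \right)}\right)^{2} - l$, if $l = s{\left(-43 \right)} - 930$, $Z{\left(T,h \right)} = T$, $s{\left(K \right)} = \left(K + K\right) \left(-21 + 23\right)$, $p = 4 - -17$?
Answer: $477$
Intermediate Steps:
$p = 21$ ($p = 4 + 17 = 21$)
$s{\left(K \right)} = 4 K$ ($s{\left(K \right)} = 2 K 2 = 4 K$)
$l = -1102$ ($l = 4 \left(-43\right) - 930 = -172 - 930 = -1102$)
$- \left(p + Z{\left(4,6 \right)}\right)^{2} - l = - \left(21 + 4\right)^{2} - -1102 = - 25^{2} + 1102 = \left(-1\right) 625 + 1102 = -625 + 1102 = 477$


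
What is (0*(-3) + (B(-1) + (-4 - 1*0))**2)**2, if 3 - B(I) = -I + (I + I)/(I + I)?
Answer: 81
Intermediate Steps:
B(I) = 2 + I (B(I) = 3 - (-I + (I + I)/(I + I)) = 3 - (-I + (2*I)/((2*I))) = 3 - (-I + (2*I)*(1/(2*I))) = 3 - (-I + 1) = 3 - (1 - I) = 3 + (-1 + I) = 2 + I)
(0*(-3) + (B(-1) + (-4 - 1*0))**2)**2 = (0*(-3) + ((2 - 1) + (-4 - 1*0))**2)**2 = (0 + (1 + (-4 + 0))**2)**2 = (0 + (1 - 4)**2)**2 = (0 + (-3)**2)**2 = (0 + 9)**2 = 9**2 = 81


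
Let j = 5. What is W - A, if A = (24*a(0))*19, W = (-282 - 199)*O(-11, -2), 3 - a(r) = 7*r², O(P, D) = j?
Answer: -3773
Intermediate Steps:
O(P, D) = 5
a(r) = 3 - 7*r²
W = -2405 (W = (-282 - 199)*5 = -481*5 = -2405)
A = 1368 (A = (24*(3 - 7*0²))*19 = (24*(3 - 7*0))*19 = (24*(3 + 0))*19 = (24*3)*19 = 72*19 = 1368)
W - A = -2405 - 1*1368 = -2405 - 1368 = -3773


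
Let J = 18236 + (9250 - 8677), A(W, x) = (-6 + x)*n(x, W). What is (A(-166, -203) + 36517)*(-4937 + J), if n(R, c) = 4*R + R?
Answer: 3449300544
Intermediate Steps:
n(R, c) = 5*R
A(W, x) = 5*x*(-6 + x) (A(W, x) = (-6 + x)*(5*x) = 5*x*(-6 + x))
J = 18809 (J = 18236 + 573 = 18809)
(A(-166, -203) + 36517)*(-4937 + J) = (5*(-203)*(-6 - 203) + 36517)*(-4937 + 18809) = (5*(-203)*(-209) + 36517)*13872 = (212135 + 36517)*13872 = 248652*13872 = 3449300544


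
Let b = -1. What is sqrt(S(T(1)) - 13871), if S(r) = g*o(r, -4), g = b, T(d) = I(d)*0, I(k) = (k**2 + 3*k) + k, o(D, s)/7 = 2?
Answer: I*sqrt(13885) ≈ 117.83*I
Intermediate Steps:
o(D, s) = 14 (o(D, s) = 7*2 = 14)
I(k) = k**2 + 4*k
T(d) = 0 (T(d) = (d*(4 + d))*0 = 0)
g = -1
S(r) = -14 (S(r) = -1*14 = -14)
sqrt(S(T(1)) - 13871) = sqrt(-14 - 13871) = sqrt(-13885) = I*sqrt(13885)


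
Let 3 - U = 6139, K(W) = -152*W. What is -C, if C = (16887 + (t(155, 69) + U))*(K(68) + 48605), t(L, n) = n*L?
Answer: -820716974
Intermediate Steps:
t(L, n) = L*n
U = -6136 (U = 3 - 1*6139 = 3 - 6139 = -6136)
C = 820716974 (C = (16887 + (155*69 - 6136))*(-152*68 + 48605) = (16887 + (10695 - 6136))*(-10336 + 48605) = (16887 + 4559)*38269 = 21446*38269 = 820716974)
-C = -1*820716974 = -820716974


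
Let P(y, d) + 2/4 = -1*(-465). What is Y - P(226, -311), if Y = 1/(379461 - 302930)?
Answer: -71097297/153062 ≈ -464.50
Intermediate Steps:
P(y, d) = 929/2 (P(y, d) = -1/2 - 1*(-465) = -1/2 + 465 = 929/2)
Y = 1/76531 ≈ 1.3067e-5
Y - P(226, -311) = 1/76531 - 1*929/2 = 1/76531 - 929/2 = -71097297/153062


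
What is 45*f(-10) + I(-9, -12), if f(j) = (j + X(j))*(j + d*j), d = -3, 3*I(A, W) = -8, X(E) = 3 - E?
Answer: 8092/3 ≈ 2697.3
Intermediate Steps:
I(A, W) = -8/3 (I(A, W) = (⅓)*(-8) = -8/3)
f(j) = -6*j (f(j) = (j + (3 - j))*(j - 3*j) = 3*(-2*j) = -6*j)
45*f(-10) + I(-9, -12) = 45*(-6*(-10)) - 8/3 = 45*60 - 8/3 = 2700 - 8/3 = 8092/3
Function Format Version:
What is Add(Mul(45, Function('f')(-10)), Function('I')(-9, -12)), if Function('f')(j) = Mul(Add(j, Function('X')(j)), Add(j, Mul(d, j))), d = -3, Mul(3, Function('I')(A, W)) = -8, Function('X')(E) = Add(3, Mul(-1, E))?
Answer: Rational(8092, 3) ≈ 2697.3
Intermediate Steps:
Function('I')(A, W) = Rational(-8, 3) (Function('I')(A, W) = Mul(Rational(1, 3), -8) = Rational(-8, 3))
Function('f')(j) = Mul(-6, j) (Function('f')(j) = Mul(Add(j, Add(3, Mul(-1, j))), Add(j, Mul(-3, j))) = Mul(3, Mul(-2, j)) = Mul(-6, j))
Add(Mul(45, Function('f')(-10)), Function('I')(-9, -12)) = Add(Mul(45, Mul(-6, -10)), Rational(-8, 3)) = Add(Mul(45, 60), Rational(-8, 3)) = Add(2700, Rational(-8, 3)) = Rational(8092, 3)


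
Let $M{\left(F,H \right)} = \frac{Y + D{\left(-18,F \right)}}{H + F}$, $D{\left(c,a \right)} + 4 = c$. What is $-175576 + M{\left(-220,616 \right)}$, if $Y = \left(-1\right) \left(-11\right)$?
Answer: $- \frac{6320737}{36} \approx -1.7558 \cdot 10^{5}$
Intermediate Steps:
$D{\left(c,a \right)} = -4 + c$
$Y = 11$
$M{\left(F,H \right)} = - \frac{11}{F + H}$ ($M{\left(F,H \right)} = \frac{11 - 22}{H + F} = \frac{11 - 22}{F + H} = - \frac{11}{F + H}$)
$-175576 + M{\left(-220,616 \right)} = -175576 - \frac{11}{-220 + 616} = -175576 - \frac{11}{396} = -175576 - \frac{1}{36} = - \frac{6320737}{36}$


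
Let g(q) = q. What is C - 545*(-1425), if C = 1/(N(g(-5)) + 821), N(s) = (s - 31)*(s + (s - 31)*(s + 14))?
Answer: 9835955626/12665 ≈ 7.7663e+5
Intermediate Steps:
N(s) = (-31 + s)*(s + (-31 + s)*(14 + s))
C = 1/12665 (C = 1/((13454 + (-5)³ - 47*(-5)² + 62*(-5)) + 821) = 1/((13454 - 125 - 47*25 - 310) + 821) = 1/((13454 - 125 - 1175 - 310) + 821) = 1/(11844 + 821) = 1/12665 ≈ 7.8958e-5)
C - 545*(-1425) = 1/12665 - 545*(-1425) = 1/12665 + 776625 = 9835955626/12665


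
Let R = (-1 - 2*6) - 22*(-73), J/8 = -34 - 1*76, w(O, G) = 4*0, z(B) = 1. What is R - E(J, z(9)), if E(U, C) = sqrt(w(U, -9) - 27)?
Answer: 1593 - 3*I*sqrt(3) ≈ 1593.0 - 5.1962*I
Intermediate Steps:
w(O, G) = 0
J = -880 (J = 8*(-34 - 1*76) = 8*(-34 - 76) = 8*(-110) = -880)
E(U, C) = 3*I*sqrt(3) (E(U, C) = sqrt(0 - 27) = sqrt(-27) = 3*I*sqrt(3))
R = 1593 (R = (-1 - 12) + 1606 = -13 + 1606 = 1593)
R - E(J, z(9)) = 1593 - 3*I*sqrt(3)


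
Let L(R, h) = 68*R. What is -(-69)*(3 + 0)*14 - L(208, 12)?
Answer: -11246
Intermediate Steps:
-(-69)*(3 + 0)*14 - L(208, 12) = -(-69)*(3 + 0)*14 - 68*208 = -(-69)*3*14 - 1*14144 = -23*(-9)*14 - 14144 = 207*14 - 14144 = 2898 - 14144 = -11246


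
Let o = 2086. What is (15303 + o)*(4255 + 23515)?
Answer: 482892530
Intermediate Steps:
(15303 + o)*(4255 + 23515) = (15303 + 2086)*(4255 + 23515) = 17389*27770 = 482892530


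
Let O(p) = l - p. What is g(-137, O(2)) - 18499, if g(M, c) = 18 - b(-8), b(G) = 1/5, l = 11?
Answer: -92406/5 ≈ -18481.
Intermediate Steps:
b(G) = ⅕
O(p) = 11 - p
g(M, c) = 89/5 (g(M, c) = 18 - 1*⅕ = 18 - ⅕ = 89/5)
g(-137, O(2)) - 18499 = 89/5 - 18499 = -92406/5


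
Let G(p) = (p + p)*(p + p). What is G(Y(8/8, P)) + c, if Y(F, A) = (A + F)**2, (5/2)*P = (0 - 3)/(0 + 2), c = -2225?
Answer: -1390561/625 ≈ -2224.9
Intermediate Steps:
P = -3/5 (P = 2*((0 - 3)/(0 + 2))/5 = 2*(-3/2)/5 = 2*(-3*1/2)/5 = (2/5)*(-3/2) = -3/5 ≈ -0.60000)
G(p) = 4*p**2 (G(p) = (2*p)*(2*p) = 4*p**2)
G(Y(8/8, P)) + c = 4*((-3/5 + 8/8)**2)**2 - 2225 = 4*((-3/5 + 8*(1/8))**2)**2 - 2225 = 4*((-3/5 + 1)**2)**2 - 2225 = 4*((2/5)**2)**2 - 2225 = 4*(4/25)**2 - 2225 = 4*(16/625) - 2225 = 64/625 - 2225 = -1390561/625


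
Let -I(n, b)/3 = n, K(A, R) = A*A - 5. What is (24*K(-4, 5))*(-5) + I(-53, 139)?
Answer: -1161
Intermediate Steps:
K(A, R) = -5 + A² (K(A, R) = A² - 5 = -5 + A²)
I(n, b) = -3*n
(24*K(-4, 5))*(-5) + I(-53, 139) = (24*(-5 + (-4)²))*(-5) - 3*(-53) = (24*(-5 + 16))*(-5) + 159 = (24*11)*(-5) + 159 = 264*(-5) + 159 = -1320 + 159 = -1161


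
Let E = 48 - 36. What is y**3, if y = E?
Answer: 1728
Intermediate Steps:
E = 12
y = 12
y**3 = 12**3 = 1728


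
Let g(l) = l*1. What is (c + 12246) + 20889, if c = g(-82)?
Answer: 33053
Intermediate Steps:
g(l) = l
c = -82
(c + 12246) + 20889 = (-82 + 12246) + 20889 = 12164 + 20889 = 33053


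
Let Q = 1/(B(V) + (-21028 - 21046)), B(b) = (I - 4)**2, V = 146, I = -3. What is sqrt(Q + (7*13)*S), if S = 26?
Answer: sqrt(99431149)/205 ≈ 48.642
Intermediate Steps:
B(b) = 49 (B(b) = (-3 - 4)**2 = (-7)**2 = 49)
Q = -1/42025 (Q = 1/(49 + (-21028 - 21046)) = 1/(49 - 42074) = 1/(-42025) = -1/42025 ≈ -2.3795e-5)
sqrt(Q + (7*13)*S) = sqrt(-1/42025 + (7*13)*26) = sqrt(-1/42025 + 91*26) = sqrt(-1/42025 + 2366) = sqrt(99431149/42025) = sqrt(99431149)/205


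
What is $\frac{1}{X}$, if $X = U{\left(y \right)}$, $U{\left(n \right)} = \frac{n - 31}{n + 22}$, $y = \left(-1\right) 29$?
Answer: $\frac{7}{60} \approx 0.11667$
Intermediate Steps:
$y = -29$
$U{\left(n \right)} = \frac{-31 + n}{22 + n}$
$X = \frac{60}{7}$ ($X = \frac{-31 - 29}{22 - 29} = \frac{1}{-7} \left(-60\right) = \left(- \frac{1}{7}\right) \left(-60\right) = \frac{60}{7} \approx 8.5714$)
$\frac{1}{X} = \frac{1}{\frac{60}{7}} = \frac{7}{60}$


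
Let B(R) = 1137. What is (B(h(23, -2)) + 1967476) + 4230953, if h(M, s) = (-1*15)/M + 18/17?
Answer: 6199566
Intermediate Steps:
h(M, s) = 18/17 - 15/M (h(M, s) = -15/M + 18*(1/17) = -15/M + 18/17 = 18/17 - 15/M)
(B(h(23, -2)) + 1967476) + 4230953 = (1137 + 1967476) + 4230953 = 1968613 + 4230953 = 6199566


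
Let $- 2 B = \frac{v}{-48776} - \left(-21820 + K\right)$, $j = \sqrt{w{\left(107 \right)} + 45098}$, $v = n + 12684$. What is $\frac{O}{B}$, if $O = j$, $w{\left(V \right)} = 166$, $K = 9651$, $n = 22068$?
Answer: $- \frac{48776 \sqrt{2829}}{74190049} \approx -0.034968$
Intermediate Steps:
$v = 34752$ ($v = 22068 + 12684 = 34752$)
$j = 4 \sqrt{2829}$ ($j = \sqrt{166 + 45098} = \sqrt{45264} = 4 \sqrt{2829} \approx 212.75$)
$B = - \frac{74190049}{12194}$ ($B = - \frac{\frac{34752}{-48776} - \left(-21820 + 9651\right)}{2} = - \frac{34752 \left(- \frac{1}{48776}\right) - -12169}{2} = - \frac{- \frac{4344}{6097} + 12169}{2} = \left(- \frac{1}{2}\right) \frac{74190049}{6097} = - \frac{74190049}{12194} \approx -6084.1$)
$O = 4 \sqrt{2829} \approx 212.75$
$\frac{O}{B} = \frac{4 \sqrt{2829}}{- \frac{74190049}{12194}} = 4 \sqrt{2829} \left(- \frac{12194}{74190049}\right) = - \frac{48776 \sqrt{2829}}{74190049}$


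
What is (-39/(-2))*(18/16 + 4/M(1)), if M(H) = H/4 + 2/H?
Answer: 2717/48 ≈ 56.604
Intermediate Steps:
M(H) = 2/H + H/4 (M(H) = H*(¼) + 2/H = H/4 + 2/H = 2/H + H/4)
(-39/(-2))*(18/16 + 4/M(1)) = (-39/(-2))*(18/16 + 4/(2/1 + (¼)*1)) = (-39*(-1)/2)*(18*(1/16) + 4/(2*1 + ¼)) = (-1*(-39/2))*(9/8 + 4/(2 + ¼)) = 39*(9/8 + 4/(9/4))/2 = 39*(9/8 + 4*(4/9))/2 = 39*(9/8 + 16/9)/2 = (39/2)*(209/72) = 2717/48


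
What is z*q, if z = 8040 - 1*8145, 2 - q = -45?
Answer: -4935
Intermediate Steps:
q = 47 (q = 2 - 1*(-45) = 2 + 45 = 47)
z = -105 (z = 8040 - 8145 = -105)
z*q = -105*47 = -4935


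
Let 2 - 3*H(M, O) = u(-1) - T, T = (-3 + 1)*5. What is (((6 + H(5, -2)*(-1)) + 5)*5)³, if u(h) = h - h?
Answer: 8615125/27 ≈ 3.1908e+5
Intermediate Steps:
u(h) = 0
T = -10 (T = -2*5 = -10)
H(M, O) = -8/3 (H(M, O) = ⅔ - (0 - 1*(-10))/3 = ⅔ - (0 + 10)/3 = ⅔ - ⅓*10 = ⅔ - 10/3 = -8/3)
(((6 + H(5, -2)*(-1)) + 5)*5)³ = (((6 - 8/3*(-1)) + 5)*5)³ = (((6 + 8/3) + 5)*5)³ = ((26/3 + 5)*5)³ = ((41/3)*5)³ = (205/3)³ = 8615125/27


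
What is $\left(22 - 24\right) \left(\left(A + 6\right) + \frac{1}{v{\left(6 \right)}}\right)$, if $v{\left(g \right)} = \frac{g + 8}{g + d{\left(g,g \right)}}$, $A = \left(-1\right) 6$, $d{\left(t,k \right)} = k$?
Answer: $- \frac{12}{7} \approx -1.7143$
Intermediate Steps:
$A = -6$
$v{\left(g \right)} = \frac{8 + g}{2 g}$ ($v{\left(g \right)} = \frac{g + 8}{g + g} = \frac{8 + g}{2 g}$)
$\left(22 - 24\right) \left(\left(A + 6\right) + \frac{1}{v{\left(6 \right)}}\right) = \left(22 - 24\right) \left(\left(-6 + 6\right) + \frac{1}{\frac{1}{2} \cdot \frac{1}{6} \left(8 + 6\right)}\right) = - 2 \left(0 + \frac{1}{\frac{1}{2} \cdot \frac{1}{6} \cdot 14}\right) = - 2 \left(0 + \frac{1}{\frac{7}{6}}\right) = - 2 \left(0 + \frac{6}{7}\right) = \left(-2\right) \frac{6}{7} = - \frac{12}{7}$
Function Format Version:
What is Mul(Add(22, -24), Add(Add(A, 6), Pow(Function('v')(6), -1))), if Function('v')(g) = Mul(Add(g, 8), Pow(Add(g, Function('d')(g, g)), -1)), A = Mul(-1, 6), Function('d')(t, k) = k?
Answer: Rational(-12, 7) ≈ -1.7143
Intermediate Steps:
A = -6
Function('v')(g) = Mul(Rational(1, 2), Pow(g, -1), Add(8, g)) (Function('v')(g) = Mul(Add(g, 8), Pow(Add(g, g), -1)) = Mul(Add(8, g), Pow(Mul(2, g), -1)) = Mul(Add(8, g), Mul(Rational(1, 2), Pow(g, -1))) = Mul(Rational(1, 2), Pow(g, -1), Add(8, g)))
Mul(Add(22, -24), Add(Add(A, 6), Pow(Function('v')(6), -1))) = Mul(Add(22, -24), Add(Add(-6, 6), Pow(Mul(Rational(1, 2), Pow(6, -1), Add(8, 6)), -1))) = Mul(-2, Add(0, Pow(Mul(Rational(1, 2), Rational(1, 6), 14), -1))) = Mul(-2, Add(0, Pow(Rational(7, 6), -1))) = Mul(-2, Add(0, Rational(6, 7))) = Mul(-2, Rational(6, 7)) = Rational(-12, 7)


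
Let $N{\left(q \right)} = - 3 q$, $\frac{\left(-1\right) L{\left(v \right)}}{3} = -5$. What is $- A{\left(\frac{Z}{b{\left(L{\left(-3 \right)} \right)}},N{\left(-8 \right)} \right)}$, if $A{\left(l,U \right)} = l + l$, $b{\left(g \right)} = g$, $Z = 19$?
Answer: $- \frac{38}{15} \approx -2.5333$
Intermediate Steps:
$L{\left(v \right)} = 15$ ($L{\left(v \right)} = \left(-3\right) \left(-5\right) = 15$)
$A{\left(l,U \right)} = 2 l$
$- A{\left(\frac{Z}{b{\left(L{\left(-3 \right)} \right)}},N{\left(-8 \right)} \right)} = - 2 \cdot \frac{19}{15} = - 2 \cdot 19 \cdot \frac{1}{15} = - \frac{2 \cdot 19}{15} = \left(-1\right) \frac{38}{15} = - \frac{38}{15}$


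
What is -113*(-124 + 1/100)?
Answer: 1401087/100 ≈ 14011.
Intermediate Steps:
-113*(-124 + 1/100) = -113*(-12399/100) = 1401087/100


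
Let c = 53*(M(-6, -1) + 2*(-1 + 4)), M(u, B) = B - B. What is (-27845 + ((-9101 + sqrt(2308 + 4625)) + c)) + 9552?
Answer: -27076 + sqrt(6933) ≈ -26993.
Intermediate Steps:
M(u, B) = 0
c = 318 (c = 53*(0 + 2*(-1 + 4)) = 53*(0 + 2*3) = 53*(0 + 6) = 53*6 = 318)
(-27845 + ((-9101 + sqrt(2308 + 4625)) + c)) + 9552 = (-27845 + ((-9101 + sqrt(2308 + 4625)) + 318)) + 9552 = (-27845 + ((-9101 + sqrt(6933)) + 318)) + 9552 = (-27845 + (-8783 + sqrt(6933))) + 9552 = (-36628 + sqrt(6933)) + 9552 = -27076 + sqrt(6933)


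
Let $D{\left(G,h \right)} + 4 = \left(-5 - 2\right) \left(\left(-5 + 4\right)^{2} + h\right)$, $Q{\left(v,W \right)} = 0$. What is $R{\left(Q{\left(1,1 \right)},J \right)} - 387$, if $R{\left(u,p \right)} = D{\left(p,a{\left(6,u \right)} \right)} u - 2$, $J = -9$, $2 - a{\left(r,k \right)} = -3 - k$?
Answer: $-389$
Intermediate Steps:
$a{\left(r,k \right)} = 5 + k$ ($a{\left(r,k \right)} = 2 - \left(-3 - k\right) = 2 + \left(3 + k\right) = 5 + k$)
$D{\left(G,h \right)} = -11 - 7 h$ ($D{\left(G,h \right)} = -4 + \left(-5 - 2\right) \left(\left(-5 + 4\right)^{2} + h\right) = -4 - 7 \left(\left(-1\right)^{2} + h\right) = -4 - 7 \left(1 + h\right) = -4 - \left(7 + 7 h\right) = -11 - 7 h$)
$R{\left(u,p \right)} = -2 + u \left(-46 - 7 u\right)$ ($R{\left(u,p \right)} = \left(-11 - 7 \left(5 + u\right)\right) u - 2 = \left(-11 - \left(35 + 7 u\right)\right) u - 2 = \left(-46 - 7 u\right) u - 2 = u \left(-46 - 7 u\right) - 2 = -2 + u \left(-46 - 7 u\right)$)
$R{\left(Q{\left(1,1 \right)},J \right)} - 387 = \left(-2 - 0 \left(46 + 7 \cdot 0\right)\right) - 387 = \left(-2 - 0 \left(46 + 0\right)\right) - 387 = \left(-2 - 0 \cdot 46\right) - 387 = \left(-2 + 0\right) - 387 = -2 - 387 = -389$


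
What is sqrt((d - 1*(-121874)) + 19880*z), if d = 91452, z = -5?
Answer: sqrt(113926) ≈ 337.53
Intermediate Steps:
sqrt((d - 1*(-121874)) + 19880*z) = sqrt((91452 - 1*(-121874)) + 19880*(-5)) = sqrt((91452 + 121874) - 99400) = sqrt(213326 - 99400) = sqrt(113926)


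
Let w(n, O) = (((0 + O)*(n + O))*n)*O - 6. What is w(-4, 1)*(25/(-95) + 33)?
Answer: 3732/19 ≈ 196.42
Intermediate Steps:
w(n, O) = -6 + n*O**2*(O + n) (w(n, O) = ((O*(O + n))*n)*O - 6 = (O*n*(O + n))*O - 6 = n*O**2*(O + n) - 6 = -6 + n*O**2*(O + n))
w(-4, 1)*(25/(-95) + 33) = (-6 - 4*1**3 + 1**2*(-4)**2)*(25/(-95) + 33) = (-6 - 4*1 + 1*16)*(25*(-1/95) + 33) = (-6 - 4 + 16)*(-5/19 + 33) = 6*(622/19) = 3732/19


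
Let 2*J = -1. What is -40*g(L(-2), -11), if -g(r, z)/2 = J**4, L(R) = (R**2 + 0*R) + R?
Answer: 5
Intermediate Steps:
J = -1/2 (J = (1/2)*(-1) = -1/2 ≈ -0.50000)
L(R) = R + R**2 (L(R) = (R**2 + 0) + R = R**2 + R = R + R**2)
g(r, z) = -1/8 (g(r, z) = -2*(-1/2)**4 = -2*1/16 = -1/8)
-40*g(L(-2), -11) = -40*(-1/8) = 5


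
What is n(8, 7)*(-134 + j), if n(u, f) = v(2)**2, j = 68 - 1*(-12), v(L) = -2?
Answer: -216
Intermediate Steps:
j = 80 (j = 68 + 12 = 80)
n(u, f) = 4 (n(u, f) = (-2)**2 = 4)
n(8, 7)*(-134 + j) = 4*(-134 + 80) = 4*(-54) = -216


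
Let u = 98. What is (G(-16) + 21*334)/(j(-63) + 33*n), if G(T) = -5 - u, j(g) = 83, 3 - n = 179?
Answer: -6911/5725 ≈ -1.2072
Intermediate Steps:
n = -176 (n = 3 - 1*179 = 3 - 179 = -176)
G(T) = -103 (G(T) = -5 - 1*98 = -5 - 98 = -103)
(G(-16) + 21*334)/(j(-63) + 33*n) = (-103 + 21*334)/(83 + 33*(-176)) = (-103 + 7014)/(83 - 5808) = 6911/(-5725) = 6911*(-1/5725) = -6911/5725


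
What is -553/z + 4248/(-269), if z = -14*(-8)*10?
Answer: -700931/43040 ≈ -16.286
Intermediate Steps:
z = 1120 (z = 112*10 = 1120)
-553/z + 4248/(-269) = -553/1120 + 4248/(-269) = -553*1/1120 + 4248*(-1/269) = -79/160 - 4248/269 = -700931/43040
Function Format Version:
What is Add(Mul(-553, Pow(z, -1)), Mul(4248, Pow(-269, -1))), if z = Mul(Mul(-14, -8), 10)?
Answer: Rational(-700931, 43040) ≈ -16.286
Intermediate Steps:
z = 1120 (z = Mul(112, 10) = 1120)
Add(Mul(-553, Pow(z, -1)), Mul(4248, Pow(-269, -1))) = Add(Mul(-553, Pow(1120, -1)), Mul(4248, Pow(-269, -1))) = Add(Mul(-553, Rational(1, 1120)), Mul(4248, Rational(-1, 269))) = Add(Rational(-79, 160), Rational(-4248, 269)) = Rational(-700931, 43040)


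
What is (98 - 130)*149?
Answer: -4768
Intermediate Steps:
(98 - 130)*149 = -32*149 = -4768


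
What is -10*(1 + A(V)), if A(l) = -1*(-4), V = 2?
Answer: -50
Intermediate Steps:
A(l) = 4
-10*(1 + A(V)) = -10*(1 + 4) = -10*5 = -50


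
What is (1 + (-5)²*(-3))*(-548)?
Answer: 40552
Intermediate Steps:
(1 + (-5)²*(-3))*(-548) = (1 + 25*(-3))*(-548) = (1 - 75)*(-548) = -74*(-548) = 40552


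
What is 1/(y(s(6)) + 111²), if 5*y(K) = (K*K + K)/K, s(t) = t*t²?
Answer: 5/61822 ≈ 8.0877e-5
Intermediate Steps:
s(t) = t³
y(K) = (K + K²)/(5*K) (y(K) = ((K*K + K)/K)/5 = ((K² + K)/K)/5 = ((K + K²)/K)/5 = (K + K²)/(5*K))
1/(y(s(6)) + 111²) = 1/((⅕ + (⅕)*6³) + 111²) = 1/((⅕ + (⅕)*216) + 12321) = 1/((⅕ + 216/5) + 12321) = 1/(217/5 + 12321) = 1/(61822/5) = 5/61822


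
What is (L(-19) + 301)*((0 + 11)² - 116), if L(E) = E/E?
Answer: 1510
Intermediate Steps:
L(E) = 1
(L(-19) + 301)*((0 + 11)² - 116) = (1 + 301)*((0 + 11)² - 116) = 302*(11² - 116) = 302*(121 - 116) = 302*5 = 1510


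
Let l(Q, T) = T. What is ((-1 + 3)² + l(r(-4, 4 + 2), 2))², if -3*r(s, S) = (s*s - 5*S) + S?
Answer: 36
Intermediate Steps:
r(s, S) = -s²/3 + 4*S/3 (r(s, S) = -((s*s - 5*S) + S)/3 = -((s² - 5*S) + S)/3 = -(s² - 4*S)/3 = -s²/3 + 4*S/3)
((-1 + 3)² + l(r(-4, 4 + 2), 2))² = ((-1 + 3)² + 2)² = (2² + 2)² = (4 + 2)² = 6² = 36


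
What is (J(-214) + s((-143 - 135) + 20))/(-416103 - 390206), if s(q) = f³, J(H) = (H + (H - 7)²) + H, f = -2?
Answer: -6915/115187 ≈ -0.060033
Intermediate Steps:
J(H) = (-7 + H)² + 2*H (J(H) = (H + (-7 + H)²) + H = (-7 + H)² + 2*H)
s(q) = -8 (s(q) = (-2)³ = -8)
(J(-214) + s((-143 - 135) + 20))/(-416103 - 390206) = (((-7 - 214)² + 2*(-214)) - 8)/(-416103 - 390206) = (((-221)² - 428) - 8)/(-806309) = ((48841 - 428) - 8)*(-1/806309) = (48413 - 8)*(-1/806309) = 48405*(-1/806309) = -6915/115187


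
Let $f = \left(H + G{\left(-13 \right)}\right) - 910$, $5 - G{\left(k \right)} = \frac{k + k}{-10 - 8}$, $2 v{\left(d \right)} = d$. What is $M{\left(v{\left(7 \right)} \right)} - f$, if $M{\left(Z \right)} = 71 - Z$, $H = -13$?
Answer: $\frac{17765}{18} \approx 986.94$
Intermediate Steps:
$v{\left(d \right)} = \frac{d}{2}$
$G{\left(k \right)} = 5 + \frac{k}{9}$ ($G{\left(k \right)} = 5 - \frac{k + k}{-10 - 8} = 5 - \frac{2 k}{-18} = 5 - 2 k \left(- \frac{1}{18}\right) = 5 - - \frac{k}{9} = 5 + \frac{k}{9}$)
$f = - \frac{8275}{9}$ ($f = \left(-13 + \left(5 + \frac{1}{9} \left(-13\right)\right)\right) - 910 = \left(-13 + \left(5 - \frac{13}{9}\right)\right) - 910 = \left(-13 + \frac{32}{9}\right) - 910 = - \frac{85}{9} - 910 = - \frac{8275}{9} \approx -919.44$)
$M{\left(v{\left(7 \right)} \right)} - f = \left(71 - \frac{1}{2} \cdot 7\right) - - \frac{8275}{9} = \left(71 - \frac{7}{2}\right) + \frac{8275}{9} = \frac{135}{2} + \frac{8275}{9} = \frac{17765}{18}$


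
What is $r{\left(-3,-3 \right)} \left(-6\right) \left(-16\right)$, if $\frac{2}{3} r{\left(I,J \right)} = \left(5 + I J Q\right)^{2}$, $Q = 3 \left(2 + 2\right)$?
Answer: $1838736$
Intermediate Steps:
$Q = 12$ ($Q = 3 \cdot 4 = 12$)
$r{\left(I,J \right)} = \frac{3 \left(5 + 12 I J\right)^{2}}{2}$ ($r{\left(I,J \right)} = \frac{3 \left(5 + I J 12\right)^{2}}{2} = \frac{3 \left(5 + 12 I J\right)^{2}}{2}$)
$r{\left(-3,-3 \right)} \left(-6\right) \left(-16\right) = \frac{3 \left(5 + 12 \left(-3\right) \left(-3\right)\right)^{2}}{2} \left(-6\right) \left(-16\right) = \frac{3 \left(5 + 108\right)^{2}}{2} \left(-6\right) \left(-16\right) = \frac{3 \cdot 113^{2}}{2} \left(-6\right) \left(-16\right) = \frac{3}{2} \cdot 12769 \left(-6\right) \left(-16\right) = \frac{38307}{2} \left(-6\right) \left(-16\right) = \left(-114921\right) \left(-16\right) = 1838736$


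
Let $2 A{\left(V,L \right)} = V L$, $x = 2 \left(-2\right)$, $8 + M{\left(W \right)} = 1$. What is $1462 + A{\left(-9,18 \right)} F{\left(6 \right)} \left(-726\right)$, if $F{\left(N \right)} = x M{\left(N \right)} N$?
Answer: $9880870$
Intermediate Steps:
$M{\left(W \right)} = -7$ ($M{\left(W \right)} = -8 + 1 = -7$)
$x = -4$
$F{\left(N \right)} = 28 N$ ($F{\left(N \right)} = \left(-4\right) \left(-7\right) N = 28 N$)
$A{\left(V,L \right)} = \frac{L V}{2}$ ($A{\left(V,L \right)} = \frac{V L}{2} = \frac{L V}{2}$)
$1462 + A{\left(-9,18 \right)} F{\left(6 \right)} \left(-726\right) = 1462 + \frac{1}{2} \cdot 18 \left(-9\right) 28 \cdot 6 \left(-726\right) = 1462 + \left(-81\right) 168 \left(-726\right) = 1462 - -9879408 = 1462 + 9879408 = 9880870$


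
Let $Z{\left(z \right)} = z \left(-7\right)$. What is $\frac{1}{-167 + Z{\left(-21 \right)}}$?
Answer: $- \frac{1}{20} \approx -0.05$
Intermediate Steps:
$Z{\left(z \right)} = - 7 z$
$\frac{1}{-167 + Z{\left(-21 \right)}} = \frac{1}{-167 - -147} = \frac{1}{-167 + 147} = \frac{1}{-20} = - \frac{1}{20}$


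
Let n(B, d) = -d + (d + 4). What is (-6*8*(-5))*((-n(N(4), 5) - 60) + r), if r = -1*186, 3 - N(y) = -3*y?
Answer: -60000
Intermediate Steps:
N(y) = 3 + 3*y (N(y) = 3 - (-3)*y = 3 + 3*y)
n(B, d) = 4 (n(B, d) = -d + (4 + d) = 4)
r = -186
(-6*8*(-5))*((-n(N(4), 5) - 60) + r) = (-6*8*(-5))*((-1*4 - 60) - 186) = (-48*(-5))*((-4 - 60) - 186) = 240*(-64 - 186) = 240*(-250) = -60000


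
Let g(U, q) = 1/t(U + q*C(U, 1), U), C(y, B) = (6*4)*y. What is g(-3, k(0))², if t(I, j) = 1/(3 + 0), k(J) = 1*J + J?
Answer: 9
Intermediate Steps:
k(J) = 2*J (k(J) = J + J = 2*J)
C(y, B) = 24*y
t(I, j) = ⅓ (t(I, j) = 1/3 = ⅓)
g(U, q) = 3 (g(U, q) = 1/(⅓) = 3)
g(-3, k(0))² = 3² = 9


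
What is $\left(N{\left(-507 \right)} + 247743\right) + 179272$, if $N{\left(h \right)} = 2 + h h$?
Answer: $684066$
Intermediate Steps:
$N{\left(h \right)} = 2 + h^{2}$
$\left(N{\left(-507 \right)} + 247743\right) + 179272 = \left(\left(2 + \left(-507\right)^{2}\right) + 247743\right) + 179272 = \left(\left(2 + 257049\right) + 247743\right) + 179272 = \left(257051 + 247743\right) + 179272 = 504794 + 179272 = 684066$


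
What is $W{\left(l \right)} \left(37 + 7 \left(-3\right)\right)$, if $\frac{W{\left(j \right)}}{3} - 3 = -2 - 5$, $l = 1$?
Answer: $-192$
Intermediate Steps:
$W{\left(j \right)} = -12$ ($W{\left(j \right)} = 9 + 3 \left(-2 - 5\right) = 9 + 3 \left(-7\right) = 9 - 21 = -12$)
$W{\left(l \right)} \left(37 + 7 \left(-3\right)\right) = - 12 \left(37 + 7 \left(-3\right)\right) = - 12 \left(37 - 21\right) = \left(-12\right) 16 = -192$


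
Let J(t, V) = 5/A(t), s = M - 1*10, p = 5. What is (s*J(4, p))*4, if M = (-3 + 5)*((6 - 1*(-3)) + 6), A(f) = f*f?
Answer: 25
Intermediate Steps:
A(f) = f²
M = 30 (M = 2*((6 + 3) + 6) = 2*(9 + 6) = 2*15 = 30)
s = 20 (s = 30 - 1*10 = 30 - 10 = 20)
J(t, V) = 5/t² (J(t, V) = 5/(t²) = 5/t²)
(s*J(4, p))*4 = (20*(5/4²))*4 = (20*(5*(1/16)))*4 = (20*(5/16))*4 = (25/4)*4 = 25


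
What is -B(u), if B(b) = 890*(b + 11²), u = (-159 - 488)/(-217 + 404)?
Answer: -19562200/187 ≈ -1.0461e+5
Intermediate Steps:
u = -647/187 ≈ -3.4599
B(b) = 107690 + 890*b (B(b) = 890*(b + 121) = 890*(121 + b) = 107690 + 890*b)
-B(u) = -(107690 + 890*(-647/187)) = -(107690 - 575830/187) = -1*19562200/187 = -19562200/187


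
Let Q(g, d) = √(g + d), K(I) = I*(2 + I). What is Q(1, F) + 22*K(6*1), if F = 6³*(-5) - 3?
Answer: 1056 + I*√1082 ≈ 1056.0 + 32.894*I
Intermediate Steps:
F = -1083 (F = 216*(-5) - 3 = -1080 - 3 = -1083)
Q(g, d) = √(d + g)
Q(1, F) + 22*K(6*1) = √(-1083 + 1) + 22*((6*1)*(2 + 6*1)) = √(-1082) + 22*(6*(2 + 6)) = I*√1082 + 22*(6*8) = I*√1082 + 22*48 = I*√1082 + 1056 = 1056 + I*√1082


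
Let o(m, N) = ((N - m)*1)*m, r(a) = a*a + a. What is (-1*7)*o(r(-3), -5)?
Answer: 462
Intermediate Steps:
r(a) = a + a**2 (r(a) = a**2 + a = a + a**2)
o(m, N) = m*(N - m) (o(m, N) = (N - m)*m = m*(N - m))
(-1*7)*o(r(-3), -5) = (-1*7)*((-3*(1 - 3))*(-5 - (-3)*(1 - 3))) = -7*(-3*(-2))*(-5 - (-3)*(-2)) = -42*(-5 - 1*6) = -42*(-5 - 6) = -42*(-11) = -7*(-66) = 462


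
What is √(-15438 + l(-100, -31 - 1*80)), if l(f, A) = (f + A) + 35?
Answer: I*√15614 ≈ 124.96*I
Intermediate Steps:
l(f, A) = 35 + A + f (l(f, A) = (A + f) + 35 = 35 + A + f)
√(-15438 + l(-100, -31 - 1*80)) = √(-15438 + (35 + (-31 - 1*80) - 100)) = √(-15438 + (35 + (-31 - 80) - 100)) = √(-15438 + (35 - 111 - 100)) = √(-15438 - 176) = √(-15614) = I*√15614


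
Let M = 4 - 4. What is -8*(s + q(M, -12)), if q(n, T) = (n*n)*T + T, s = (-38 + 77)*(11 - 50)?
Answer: 12264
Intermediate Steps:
M = 0
s = -1521 (s = 39*(-39) = -1521)
q(n, T) = T + T*n**2 (q(n, T) = n**2*T + T = T*n**2 + T = T + T*n**2)
-8*(s + q(M, -12)) = -8*(-1521 - 12*(1 + 0**2)) = -8*(-1521 - 12*(1 + 0)) = -8*(-1521 - 12*1) = -8*(-1521 - 12) = -8*(-1533) = 12264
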